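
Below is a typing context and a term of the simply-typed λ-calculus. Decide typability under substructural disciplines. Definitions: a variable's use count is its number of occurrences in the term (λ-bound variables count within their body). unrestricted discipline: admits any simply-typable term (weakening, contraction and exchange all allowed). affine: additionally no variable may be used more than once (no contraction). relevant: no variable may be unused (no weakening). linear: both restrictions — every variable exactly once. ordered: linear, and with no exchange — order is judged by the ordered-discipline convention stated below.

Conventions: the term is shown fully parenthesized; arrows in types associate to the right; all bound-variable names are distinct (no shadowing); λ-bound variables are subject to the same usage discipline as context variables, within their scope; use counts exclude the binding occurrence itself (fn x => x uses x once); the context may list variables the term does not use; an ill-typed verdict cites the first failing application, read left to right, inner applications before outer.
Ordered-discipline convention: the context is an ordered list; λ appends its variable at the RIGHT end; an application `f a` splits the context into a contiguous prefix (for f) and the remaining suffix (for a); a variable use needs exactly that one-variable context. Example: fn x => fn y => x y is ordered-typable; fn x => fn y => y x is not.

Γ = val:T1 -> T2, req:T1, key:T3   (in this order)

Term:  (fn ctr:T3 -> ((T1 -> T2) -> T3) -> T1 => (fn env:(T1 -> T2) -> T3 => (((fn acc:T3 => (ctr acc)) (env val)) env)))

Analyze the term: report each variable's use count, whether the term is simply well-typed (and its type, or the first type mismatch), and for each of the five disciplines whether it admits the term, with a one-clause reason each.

variable uses: val: 1×; req: 0×; key: 0×; ctr [bound]: 1×; env [bound]: 2×; acc [bound]: 1×
left-to-right use order: ctr, acc, env, val, env
typing: well-typed at (T3 -> ((T1 -> T2) -> T3) -> T1) -> ((T1 -> T2) -> T3) -> T1
ordered: ✗, repeated use of env ×2; needs weakening: req, key unused
linear: ✗, repeated use of env ×2; needs weakening: req, key unused
affine: ✗, repeated use of env ×2
relevant: ✗, needs weakening: req, key unused
unrestricted: ✓, simply typable at (T3 -> ((T1 -> T2) -> T3) -> T1) -> ((T1 -> T2) -> T3) -> T1; W, C, E all held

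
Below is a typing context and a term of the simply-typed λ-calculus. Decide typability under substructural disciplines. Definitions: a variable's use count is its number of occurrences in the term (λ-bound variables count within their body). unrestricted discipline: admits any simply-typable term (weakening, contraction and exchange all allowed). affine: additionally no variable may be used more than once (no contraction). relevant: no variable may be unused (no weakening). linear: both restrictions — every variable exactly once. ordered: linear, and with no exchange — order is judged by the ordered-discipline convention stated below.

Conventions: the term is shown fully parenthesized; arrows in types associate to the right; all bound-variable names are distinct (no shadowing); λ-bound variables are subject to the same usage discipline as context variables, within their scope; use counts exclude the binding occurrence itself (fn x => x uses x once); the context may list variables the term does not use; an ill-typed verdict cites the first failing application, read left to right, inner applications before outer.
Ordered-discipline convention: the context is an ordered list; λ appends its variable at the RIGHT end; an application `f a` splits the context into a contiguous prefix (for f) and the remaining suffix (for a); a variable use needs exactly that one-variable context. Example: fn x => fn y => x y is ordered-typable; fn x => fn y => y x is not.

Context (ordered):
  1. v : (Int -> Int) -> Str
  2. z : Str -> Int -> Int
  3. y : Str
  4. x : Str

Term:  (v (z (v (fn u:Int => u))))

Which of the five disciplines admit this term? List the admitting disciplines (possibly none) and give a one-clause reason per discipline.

admitting disciplines: unrestricted
counts: v ×2, z ×1, y ×0, x ×0, u (λ-bound) ×1
order of uses: v, z, v, u
typing: well-typed — term : Str
ordered ✗ (repeated use of v ×2; needs weakening: y, x unused)
linear ✗ (repeated use of v ×2; needs weakening: y, x unused)
affine ✗ (repeated use of v ×2)
relevant ✗ (needs weakening: y, x unused)
unrestricted ✓ (typability at Str is all that's needed)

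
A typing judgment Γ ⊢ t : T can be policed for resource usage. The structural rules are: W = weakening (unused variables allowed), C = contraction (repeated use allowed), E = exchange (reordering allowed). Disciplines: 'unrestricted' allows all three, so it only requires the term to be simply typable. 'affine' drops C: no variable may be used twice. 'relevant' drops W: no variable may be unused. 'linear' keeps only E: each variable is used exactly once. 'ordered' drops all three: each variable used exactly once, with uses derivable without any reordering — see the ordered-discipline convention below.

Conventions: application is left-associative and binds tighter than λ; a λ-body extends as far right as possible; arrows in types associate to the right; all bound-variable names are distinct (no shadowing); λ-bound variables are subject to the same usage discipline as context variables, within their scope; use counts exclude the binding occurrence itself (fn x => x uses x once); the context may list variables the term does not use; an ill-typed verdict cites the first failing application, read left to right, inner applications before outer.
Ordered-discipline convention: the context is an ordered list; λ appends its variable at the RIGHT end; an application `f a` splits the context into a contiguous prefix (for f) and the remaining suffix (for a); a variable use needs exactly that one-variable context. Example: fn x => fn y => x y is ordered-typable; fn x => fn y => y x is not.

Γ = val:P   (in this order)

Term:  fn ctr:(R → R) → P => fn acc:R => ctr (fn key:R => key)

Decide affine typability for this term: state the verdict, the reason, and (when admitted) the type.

yes — val, ctr, acc, key: no repeats, contraction unneeded; term : ((R → R) → P) → R → P
counts: val ×0; ctr (bound) ×1; acc (bound) ×0; key (bound) ×1
order of uses: ctr, key
typing: well-typed — term : ((R → R) → P) → R → P
all disciplines: ordered ✗ | linear ✗ | affine ✓ | relevant ✗ | unrestricted ✓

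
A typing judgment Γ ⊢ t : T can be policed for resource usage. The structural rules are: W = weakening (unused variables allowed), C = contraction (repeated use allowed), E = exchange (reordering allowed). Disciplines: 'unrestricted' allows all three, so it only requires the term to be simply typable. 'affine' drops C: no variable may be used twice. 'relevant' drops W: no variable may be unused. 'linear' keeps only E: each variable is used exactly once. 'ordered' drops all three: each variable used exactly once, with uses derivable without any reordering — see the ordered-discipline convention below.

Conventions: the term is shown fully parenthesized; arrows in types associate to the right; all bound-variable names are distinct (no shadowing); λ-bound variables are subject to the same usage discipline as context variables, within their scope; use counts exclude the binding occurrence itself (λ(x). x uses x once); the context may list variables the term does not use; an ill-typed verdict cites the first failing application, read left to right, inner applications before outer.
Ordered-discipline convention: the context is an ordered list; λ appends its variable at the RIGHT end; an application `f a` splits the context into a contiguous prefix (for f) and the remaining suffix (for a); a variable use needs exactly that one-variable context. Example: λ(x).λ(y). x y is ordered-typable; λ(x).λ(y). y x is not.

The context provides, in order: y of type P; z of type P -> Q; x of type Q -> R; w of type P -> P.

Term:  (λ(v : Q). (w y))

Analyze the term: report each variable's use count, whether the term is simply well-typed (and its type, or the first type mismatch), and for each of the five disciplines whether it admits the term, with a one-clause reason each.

use counts: y: 1, z: 0, x: 0, w: 1, v [bound]: 0
left-to-right use order: w, y
typing: well-typed — term : Q -> P
ordered ✗ (needs weakening: z, x, v unused)
linear ✗ (needs weakening: z, x, v unused)
affine ✓ (no duplicate uses among y, z, x, w, v)
relevant ✗ (needs weakening: z, x, v unused)
unrestricted ✓ (well-typed at Q -> P; no restrictions here)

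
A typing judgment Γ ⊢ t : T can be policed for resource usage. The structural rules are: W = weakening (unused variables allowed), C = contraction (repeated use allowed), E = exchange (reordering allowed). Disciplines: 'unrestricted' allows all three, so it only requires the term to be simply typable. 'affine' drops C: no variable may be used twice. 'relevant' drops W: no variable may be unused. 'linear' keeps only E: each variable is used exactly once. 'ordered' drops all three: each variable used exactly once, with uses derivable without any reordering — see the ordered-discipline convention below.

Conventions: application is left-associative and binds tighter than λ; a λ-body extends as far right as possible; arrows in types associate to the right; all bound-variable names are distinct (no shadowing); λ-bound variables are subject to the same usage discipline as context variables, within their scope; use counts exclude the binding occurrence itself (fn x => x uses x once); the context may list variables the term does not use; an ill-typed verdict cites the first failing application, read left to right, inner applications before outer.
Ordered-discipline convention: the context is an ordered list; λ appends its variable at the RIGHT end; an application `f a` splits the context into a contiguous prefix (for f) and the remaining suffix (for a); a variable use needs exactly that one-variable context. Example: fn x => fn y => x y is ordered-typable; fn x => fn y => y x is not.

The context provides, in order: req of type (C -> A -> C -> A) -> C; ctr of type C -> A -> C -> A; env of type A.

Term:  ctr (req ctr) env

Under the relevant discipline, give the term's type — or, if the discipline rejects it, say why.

term : C -> A
use counts: req: 1; ctr: 2; env: 1
order of uses: ctr, req, ctr, env
typing: well-typed at C -> A
summary: ordered ✗ | linear ✗ | affine ✗ | relevant ✓ | unrestricted ✓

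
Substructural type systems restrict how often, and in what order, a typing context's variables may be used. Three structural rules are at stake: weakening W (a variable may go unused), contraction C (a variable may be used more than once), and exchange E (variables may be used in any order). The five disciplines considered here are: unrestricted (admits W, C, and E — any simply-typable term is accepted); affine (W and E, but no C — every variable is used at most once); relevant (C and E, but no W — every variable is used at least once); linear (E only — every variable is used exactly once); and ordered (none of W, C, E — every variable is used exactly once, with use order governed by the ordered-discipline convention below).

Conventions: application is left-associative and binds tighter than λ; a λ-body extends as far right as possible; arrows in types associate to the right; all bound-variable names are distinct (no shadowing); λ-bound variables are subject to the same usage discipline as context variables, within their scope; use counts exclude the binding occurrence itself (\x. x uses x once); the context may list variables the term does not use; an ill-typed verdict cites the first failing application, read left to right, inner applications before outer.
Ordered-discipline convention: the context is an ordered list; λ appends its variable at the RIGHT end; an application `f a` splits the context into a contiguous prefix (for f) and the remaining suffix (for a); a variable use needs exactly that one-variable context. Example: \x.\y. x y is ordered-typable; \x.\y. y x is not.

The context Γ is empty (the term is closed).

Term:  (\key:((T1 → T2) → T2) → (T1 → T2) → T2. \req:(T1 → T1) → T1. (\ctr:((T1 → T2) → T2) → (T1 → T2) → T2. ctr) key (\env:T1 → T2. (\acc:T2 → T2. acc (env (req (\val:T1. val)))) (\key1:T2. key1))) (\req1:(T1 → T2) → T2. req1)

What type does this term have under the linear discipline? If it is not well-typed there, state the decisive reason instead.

term : ((T1 → T1) → T1) → (T1 → T2) → T2
variable uses: key [bound]: 1; req [bound]: 1; ctr [bound]: 1; env [bound]: 1; acc [bound]: 1; val [bound]: 1; key1 [bound]: 1; req1 [bound]: 1
order of uses: ctr, key, acc, env, req, val, key1, req1
typing: well-typed at ((T1 → T1) → T1) → (T1 → T2) → T2
all disciplines: ordered ✗ · linear ✓ · affine ✓ · relevant ✓ · unrestricted ✓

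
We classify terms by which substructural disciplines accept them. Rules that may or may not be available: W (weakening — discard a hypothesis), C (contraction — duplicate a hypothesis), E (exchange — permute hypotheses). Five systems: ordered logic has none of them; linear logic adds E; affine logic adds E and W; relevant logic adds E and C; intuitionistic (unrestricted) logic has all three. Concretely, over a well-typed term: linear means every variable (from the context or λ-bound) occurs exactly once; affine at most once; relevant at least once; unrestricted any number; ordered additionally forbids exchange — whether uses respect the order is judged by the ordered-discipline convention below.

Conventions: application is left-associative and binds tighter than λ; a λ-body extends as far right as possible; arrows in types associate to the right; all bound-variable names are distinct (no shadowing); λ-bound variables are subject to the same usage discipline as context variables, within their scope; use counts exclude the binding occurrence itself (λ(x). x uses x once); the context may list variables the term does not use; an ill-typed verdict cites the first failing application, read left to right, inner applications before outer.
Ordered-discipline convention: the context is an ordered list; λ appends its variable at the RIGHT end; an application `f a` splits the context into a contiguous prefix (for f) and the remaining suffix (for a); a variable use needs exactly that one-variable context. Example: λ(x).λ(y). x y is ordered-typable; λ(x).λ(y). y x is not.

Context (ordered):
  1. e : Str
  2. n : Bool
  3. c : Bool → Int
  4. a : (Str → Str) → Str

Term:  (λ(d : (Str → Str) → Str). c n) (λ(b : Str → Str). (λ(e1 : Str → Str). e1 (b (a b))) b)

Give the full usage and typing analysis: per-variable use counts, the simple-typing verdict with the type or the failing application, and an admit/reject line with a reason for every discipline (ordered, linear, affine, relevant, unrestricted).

variable uses: e=0, n=1, c=1, a=1, d (bound)=0, b (bound)=3, e1 (bound)=1
uses in reading order: c, n, e1, b, a, b, b
typing: the term checks, with type Int
ordered: ✗, needs contraction — b ×3; needs weakening: e, d unused
linear: ✗, needs contraction — b ×3; needs weakening: e, d unused
affine: ✗, needs contraction — b ×3
relevant: ✗, needs weakening: e, d unused
unrestricted: ✓, well-typed at Int; no restrictions here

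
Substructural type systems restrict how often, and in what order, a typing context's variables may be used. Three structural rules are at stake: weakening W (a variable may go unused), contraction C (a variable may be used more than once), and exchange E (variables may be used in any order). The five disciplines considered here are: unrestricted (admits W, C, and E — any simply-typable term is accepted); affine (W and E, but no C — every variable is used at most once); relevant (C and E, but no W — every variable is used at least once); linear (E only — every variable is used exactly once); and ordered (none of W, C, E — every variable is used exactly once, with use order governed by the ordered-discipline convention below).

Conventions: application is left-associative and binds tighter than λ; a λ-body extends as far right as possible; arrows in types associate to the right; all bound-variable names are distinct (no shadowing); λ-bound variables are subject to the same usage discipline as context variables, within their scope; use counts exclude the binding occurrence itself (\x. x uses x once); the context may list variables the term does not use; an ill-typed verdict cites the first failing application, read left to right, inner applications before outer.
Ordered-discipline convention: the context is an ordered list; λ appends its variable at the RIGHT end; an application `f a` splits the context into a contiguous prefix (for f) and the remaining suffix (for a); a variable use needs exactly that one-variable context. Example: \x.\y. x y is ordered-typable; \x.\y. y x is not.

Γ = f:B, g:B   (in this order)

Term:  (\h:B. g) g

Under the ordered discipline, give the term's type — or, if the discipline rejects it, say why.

not well-typed under ordered — uses contraction: g ×2; unused: f, h — weakening required
counts: f ×0, g ×2, h (λ-bound) ×0
uses in reading order: g, g
typing: ✓ — B
summary: ordered ✗ · linear ✗ · affine ✗ · relevant ✗ · unrestricted ✓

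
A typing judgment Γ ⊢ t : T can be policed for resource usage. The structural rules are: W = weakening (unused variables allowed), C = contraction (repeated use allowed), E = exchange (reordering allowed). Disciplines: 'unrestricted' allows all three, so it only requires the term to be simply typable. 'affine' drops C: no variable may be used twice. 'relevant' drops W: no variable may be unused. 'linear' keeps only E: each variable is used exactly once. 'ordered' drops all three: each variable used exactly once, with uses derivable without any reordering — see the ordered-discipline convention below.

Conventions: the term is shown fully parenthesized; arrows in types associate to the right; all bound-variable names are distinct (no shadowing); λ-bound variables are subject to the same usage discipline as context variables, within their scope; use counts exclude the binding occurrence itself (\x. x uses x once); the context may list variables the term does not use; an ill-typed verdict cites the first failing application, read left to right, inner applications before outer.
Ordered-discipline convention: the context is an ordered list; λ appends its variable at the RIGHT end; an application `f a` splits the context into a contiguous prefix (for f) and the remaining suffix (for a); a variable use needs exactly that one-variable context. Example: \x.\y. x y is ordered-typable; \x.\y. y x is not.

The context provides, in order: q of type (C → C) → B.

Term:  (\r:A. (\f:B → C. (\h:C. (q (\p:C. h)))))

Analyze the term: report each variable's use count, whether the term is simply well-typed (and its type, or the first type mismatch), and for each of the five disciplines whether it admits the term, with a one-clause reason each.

counts: q: 1×, r (bound): 0×, f (bound): 0×, h (bound): 1×, p (bound): 0×
use order (left to right): q, h
typing: the term checks, with type A → (B → C) → C → B
ordered: ✗, r, f, p never used (weakening)
linear: ✗, r, f, p never used (weakening)
affine: ✓, no duplicate uses among q, r, f, h, p
relevant: ✗, r, f, p never used (weakening)
unrestricted: ✓, type-checks (A → (B → C) → C → B) and nothing is barred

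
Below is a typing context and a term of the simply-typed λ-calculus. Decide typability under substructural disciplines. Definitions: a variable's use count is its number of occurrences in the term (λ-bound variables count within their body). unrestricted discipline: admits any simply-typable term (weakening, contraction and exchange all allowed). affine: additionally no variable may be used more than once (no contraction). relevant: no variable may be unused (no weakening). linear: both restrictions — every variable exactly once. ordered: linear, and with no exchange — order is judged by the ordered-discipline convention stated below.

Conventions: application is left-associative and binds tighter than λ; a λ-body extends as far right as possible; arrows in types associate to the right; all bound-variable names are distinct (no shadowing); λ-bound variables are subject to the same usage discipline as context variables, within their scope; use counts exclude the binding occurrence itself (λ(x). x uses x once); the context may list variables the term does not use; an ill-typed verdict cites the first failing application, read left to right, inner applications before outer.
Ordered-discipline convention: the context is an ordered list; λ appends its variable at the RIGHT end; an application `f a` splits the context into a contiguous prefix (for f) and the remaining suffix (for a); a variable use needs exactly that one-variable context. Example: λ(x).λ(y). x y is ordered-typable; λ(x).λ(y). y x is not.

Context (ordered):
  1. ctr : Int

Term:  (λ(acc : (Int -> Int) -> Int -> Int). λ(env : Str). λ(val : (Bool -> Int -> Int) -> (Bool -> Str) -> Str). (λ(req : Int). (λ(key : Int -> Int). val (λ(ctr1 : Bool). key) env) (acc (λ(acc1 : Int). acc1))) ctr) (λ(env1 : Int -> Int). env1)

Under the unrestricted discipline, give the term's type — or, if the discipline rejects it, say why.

not well-typed under unrestricted — fails simple typing
usage: ctr: 1×, acc (bound): 1×, env (bound): 1×, val (bound): 1×, req (bound): 0×, key (bound): 1×, ctr1 (bound): 0×, acc1 (bound): 1×, env1 (bound): 1×
left-to-right use order: val, key, env, acc, acc1, ctr, env1
typing: ill-typed: argument of type Str where Bool -> Str is required
all disciplines: ordered ✗ · linear ✗ · affine ✗ · relevant ✗ · unrestricted ✗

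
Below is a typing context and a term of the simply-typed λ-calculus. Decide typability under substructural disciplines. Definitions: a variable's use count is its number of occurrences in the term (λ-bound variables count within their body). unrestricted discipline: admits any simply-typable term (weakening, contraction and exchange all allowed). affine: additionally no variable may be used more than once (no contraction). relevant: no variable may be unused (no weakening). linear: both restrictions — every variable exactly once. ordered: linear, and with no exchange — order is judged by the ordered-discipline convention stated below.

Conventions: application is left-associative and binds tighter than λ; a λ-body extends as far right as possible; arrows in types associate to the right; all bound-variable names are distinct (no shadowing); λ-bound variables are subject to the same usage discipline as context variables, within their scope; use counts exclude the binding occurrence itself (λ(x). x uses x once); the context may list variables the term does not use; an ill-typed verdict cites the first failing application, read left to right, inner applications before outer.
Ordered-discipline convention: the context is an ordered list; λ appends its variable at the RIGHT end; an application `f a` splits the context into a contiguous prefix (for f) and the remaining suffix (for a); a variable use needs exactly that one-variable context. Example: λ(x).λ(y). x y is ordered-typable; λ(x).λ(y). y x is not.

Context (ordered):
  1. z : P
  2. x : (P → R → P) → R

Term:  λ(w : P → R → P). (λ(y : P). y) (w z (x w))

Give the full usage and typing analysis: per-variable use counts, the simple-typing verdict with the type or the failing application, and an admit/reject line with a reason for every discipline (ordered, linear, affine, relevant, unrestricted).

use counts: z: 1×, x: 1×, w (λ-bound): 2×, y (λ-bound): 1×
order of uses: y, w, z, x, w
typing: ✓ — (P → R → P) → P
ordered ✗ (repeated use of w ×2)
linear ✗ (repeated use of w ×2)
affine ✗ (repeated use of w ×2)
relevant ✓ (at least one use each (z, x, w, y))
unrestricted ✓ (typability at (P → R → P) → P is all that's needed)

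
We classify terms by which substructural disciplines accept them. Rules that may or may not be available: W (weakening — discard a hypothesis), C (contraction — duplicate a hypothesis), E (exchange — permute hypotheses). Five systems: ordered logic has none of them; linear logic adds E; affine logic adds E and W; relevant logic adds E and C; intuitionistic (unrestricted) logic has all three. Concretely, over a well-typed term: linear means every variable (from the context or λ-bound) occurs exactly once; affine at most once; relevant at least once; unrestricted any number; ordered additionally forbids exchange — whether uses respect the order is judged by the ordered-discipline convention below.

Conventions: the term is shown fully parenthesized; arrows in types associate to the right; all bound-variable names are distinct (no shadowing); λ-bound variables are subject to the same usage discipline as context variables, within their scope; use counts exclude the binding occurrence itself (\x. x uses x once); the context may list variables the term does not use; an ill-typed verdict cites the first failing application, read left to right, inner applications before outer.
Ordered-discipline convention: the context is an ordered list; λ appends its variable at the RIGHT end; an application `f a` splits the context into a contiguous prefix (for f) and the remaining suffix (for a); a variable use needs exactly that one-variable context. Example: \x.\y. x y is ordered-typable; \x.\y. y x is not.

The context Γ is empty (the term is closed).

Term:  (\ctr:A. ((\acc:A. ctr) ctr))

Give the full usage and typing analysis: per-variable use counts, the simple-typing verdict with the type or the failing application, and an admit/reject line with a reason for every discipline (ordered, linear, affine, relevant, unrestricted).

variable uses: ctr (λ-bound)=2, acc (λ-bound)=0
uses in reading order: ctr, ctr
typing: well-typed at A -> A
ordered: ✗ — repeated use of ctr ×2; needs weakening: acc unused
linear: ✗ — repeated use of ctr ×2; needs weakening: acc unused
affine: ✗ — repeated use of ctr ×2
relevant: ✗ — needs weakening: acc unused
unrestricted: ✓ — simply typable at A -> A; W, C, E all held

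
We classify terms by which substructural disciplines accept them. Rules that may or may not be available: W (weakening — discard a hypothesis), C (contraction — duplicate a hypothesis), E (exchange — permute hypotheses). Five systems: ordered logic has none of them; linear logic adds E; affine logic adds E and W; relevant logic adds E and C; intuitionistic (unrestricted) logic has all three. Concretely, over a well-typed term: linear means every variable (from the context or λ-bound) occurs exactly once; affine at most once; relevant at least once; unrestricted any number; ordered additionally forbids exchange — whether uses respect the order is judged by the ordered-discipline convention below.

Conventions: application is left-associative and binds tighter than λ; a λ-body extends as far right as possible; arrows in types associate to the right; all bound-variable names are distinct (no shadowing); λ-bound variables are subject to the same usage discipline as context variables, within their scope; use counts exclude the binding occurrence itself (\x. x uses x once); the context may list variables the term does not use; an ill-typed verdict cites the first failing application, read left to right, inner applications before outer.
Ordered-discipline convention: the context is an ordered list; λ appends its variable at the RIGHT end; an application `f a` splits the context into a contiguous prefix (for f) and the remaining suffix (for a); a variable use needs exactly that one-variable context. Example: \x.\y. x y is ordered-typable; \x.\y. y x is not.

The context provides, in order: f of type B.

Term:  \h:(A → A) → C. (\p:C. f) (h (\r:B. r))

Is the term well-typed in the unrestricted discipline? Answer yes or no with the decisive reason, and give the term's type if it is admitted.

no — not simply typable
use counts: f ×1, h (λ-bound) ×1, p (λ-bound) ×0, r (λ-bound) ×1
left-to-right use order: f, h, r
typing: ill-typed: argument of type B → B where A → A is required
summary: ordered ✗ · linear ✗ · affine ✗ · relevant ✗ · unrestricted ✗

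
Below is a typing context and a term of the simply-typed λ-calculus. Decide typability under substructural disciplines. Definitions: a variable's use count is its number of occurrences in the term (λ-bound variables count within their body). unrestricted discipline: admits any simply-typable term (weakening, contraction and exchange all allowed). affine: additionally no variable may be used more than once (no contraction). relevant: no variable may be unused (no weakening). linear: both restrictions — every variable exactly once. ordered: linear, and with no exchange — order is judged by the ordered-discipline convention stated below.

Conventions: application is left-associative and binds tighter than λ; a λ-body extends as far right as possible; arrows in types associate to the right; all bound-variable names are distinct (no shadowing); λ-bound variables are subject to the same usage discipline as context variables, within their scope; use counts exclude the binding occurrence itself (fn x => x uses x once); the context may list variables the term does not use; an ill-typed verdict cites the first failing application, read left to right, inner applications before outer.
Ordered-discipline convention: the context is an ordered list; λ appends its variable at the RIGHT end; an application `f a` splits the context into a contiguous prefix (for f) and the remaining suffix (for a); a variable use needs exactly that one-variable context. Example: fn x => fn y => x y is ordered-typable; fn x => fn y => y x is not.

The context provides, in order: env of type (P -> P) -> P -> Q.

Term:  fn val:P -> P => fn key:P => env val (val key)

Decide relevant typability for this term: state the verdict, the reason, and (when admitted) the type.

yes — at least one use each (env, val, key); term : (P -> P) -> P -> Q
variable uses: env: 1, val (bound): 2, key (bound): 1
uses in reading order: env, val, val, key
typing: the term checks, with type (P -> P) -> P -> Q
per-discipline verdicts: ordered ✗ | linear ✗ | affine ✗ | relevant ✓ | unrestricted ✓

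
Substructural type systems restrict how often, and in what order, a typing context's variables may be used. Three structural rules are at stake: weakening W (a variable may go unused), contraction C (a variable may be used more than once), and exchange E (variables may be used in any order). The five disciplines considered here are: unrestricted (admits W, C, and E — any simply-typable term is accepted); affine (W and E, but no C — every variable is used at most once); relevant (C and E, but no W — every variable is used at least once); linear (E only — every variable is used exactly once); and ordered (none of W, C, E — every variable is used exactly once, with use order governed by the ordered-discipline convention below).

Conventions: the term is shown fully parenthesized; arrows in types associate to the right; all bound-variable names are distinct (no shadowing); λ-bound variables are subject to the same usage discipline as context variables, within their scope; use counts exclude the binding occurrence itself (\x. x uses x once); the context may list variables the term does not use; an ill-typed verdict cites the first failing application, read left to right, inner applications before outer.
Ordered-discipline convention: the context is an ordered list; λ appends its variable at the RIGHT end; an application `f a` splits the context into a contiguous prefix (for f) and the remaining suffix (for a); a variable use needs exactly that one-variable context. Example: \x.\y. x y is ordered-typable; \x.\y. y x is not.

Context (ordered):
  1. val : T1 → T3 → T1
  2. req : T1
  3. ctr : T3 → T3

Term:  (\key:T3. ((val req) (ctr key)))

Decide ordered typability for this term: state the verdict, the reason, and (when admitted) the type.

yes — single-use (val, req, ctr, key), ordered derivation ok; term : T3 → T1
counts: val ×1; req ×1; ctr ×1; key [bound] ×1
left-to-right use order: val, req, ctr, key
typing: the term checks, with type T3 → T1
summary: ordered ✓ · linear ✓ · affine ✓ · relevant ✓ · unrestricted ✓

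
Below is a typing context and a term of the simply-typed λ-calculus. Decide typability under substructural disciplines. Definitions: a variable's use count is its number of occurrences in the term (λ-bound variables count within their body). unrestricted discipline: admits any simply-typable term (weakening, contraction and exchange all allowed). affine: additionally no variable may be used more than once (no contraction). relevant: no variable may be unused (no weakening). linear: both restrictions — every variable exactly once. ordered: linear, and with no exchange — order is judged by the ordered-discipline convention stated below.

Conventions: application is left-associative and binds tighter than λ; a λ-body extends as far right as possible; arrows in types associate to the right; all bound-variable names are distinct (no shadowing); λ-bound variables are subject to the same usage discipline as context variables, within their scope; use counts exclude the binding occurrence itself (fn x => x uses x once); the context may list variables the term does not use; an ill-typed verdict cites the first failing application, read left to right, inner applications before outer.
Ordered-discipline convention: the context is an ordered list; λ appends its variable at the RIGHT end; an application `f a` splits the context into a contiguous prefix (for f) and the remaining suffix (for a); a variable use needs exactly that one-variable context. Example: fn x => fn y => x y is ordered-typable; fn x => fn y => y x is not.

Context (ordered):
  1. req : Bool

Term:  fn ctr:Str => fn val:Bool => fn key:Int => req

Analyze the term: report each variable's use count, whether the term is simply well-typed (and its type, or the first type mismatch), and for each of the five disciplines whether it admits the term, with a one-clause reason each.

use counts: req: 1, ctr (bound): 0, val (bound): 0, key (bound): 0
use order (left to right): req
typing: the term checks, with type Str → Bool → Int → Bool
ordered ✗ (needs weakening: ctr, val, key unused)
linear ✗ (needs weakening: ctr, val, key unused)
affine ✓ (req, ctr, val, key: no repeats, contraction unneeded)
relevant ✗ (needs weakening: ctr, val, key unused)
unrestricted ✓ (simply typable at Str → Bool → Int → Bool; W, C, E all held)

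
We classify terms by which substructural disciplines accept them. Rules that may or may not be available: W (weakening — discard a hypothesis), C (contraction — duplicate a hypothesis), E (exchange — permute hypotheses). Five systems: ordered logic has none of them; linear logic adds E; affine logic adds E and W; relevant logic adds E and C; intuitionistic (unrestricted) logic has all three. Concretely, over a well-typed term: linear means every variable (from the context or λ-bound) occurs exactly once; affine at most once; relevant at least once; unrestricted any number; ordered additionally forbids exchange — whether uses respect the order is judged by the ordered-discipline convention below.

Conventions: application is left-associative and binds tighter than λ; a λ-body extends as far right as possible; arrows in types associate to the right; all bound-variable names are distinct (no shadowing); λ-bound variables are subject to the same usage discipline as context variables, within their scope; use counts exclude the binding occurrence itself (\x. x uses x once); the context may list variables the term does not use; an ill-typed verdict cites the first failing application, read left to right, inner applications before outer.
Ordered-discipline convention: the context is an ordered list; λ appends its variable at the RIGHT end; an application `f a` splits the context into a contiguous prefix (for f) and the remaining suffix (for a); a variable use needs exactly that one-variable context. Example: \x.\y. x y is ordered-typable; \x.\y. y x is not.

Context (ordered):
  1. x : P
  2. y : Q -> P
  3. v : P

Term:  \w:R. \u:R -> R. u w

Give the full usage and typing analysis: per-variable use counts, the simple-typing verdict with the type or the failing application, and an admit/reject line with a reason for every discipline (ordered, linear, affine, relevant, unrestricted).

variable uses: x=0, y=0, v=0, w [bound]=1, u [bound]=1
order of uses: u, w
typing: the term checks, with type R -> (R -> R) -> R
ordered: ✗ — unused: x, y, v — weakening required
linear: ✗ — unused: x, y, v — weakening required
affine: ✓ — x, y, v, w, u: no repeats, contraction unneeded
relevant: ✗ — unused: x, y, v — weakening required
unrestricted: ✓ — type-checks (R -> (R -> R) -> R) and nothing is barred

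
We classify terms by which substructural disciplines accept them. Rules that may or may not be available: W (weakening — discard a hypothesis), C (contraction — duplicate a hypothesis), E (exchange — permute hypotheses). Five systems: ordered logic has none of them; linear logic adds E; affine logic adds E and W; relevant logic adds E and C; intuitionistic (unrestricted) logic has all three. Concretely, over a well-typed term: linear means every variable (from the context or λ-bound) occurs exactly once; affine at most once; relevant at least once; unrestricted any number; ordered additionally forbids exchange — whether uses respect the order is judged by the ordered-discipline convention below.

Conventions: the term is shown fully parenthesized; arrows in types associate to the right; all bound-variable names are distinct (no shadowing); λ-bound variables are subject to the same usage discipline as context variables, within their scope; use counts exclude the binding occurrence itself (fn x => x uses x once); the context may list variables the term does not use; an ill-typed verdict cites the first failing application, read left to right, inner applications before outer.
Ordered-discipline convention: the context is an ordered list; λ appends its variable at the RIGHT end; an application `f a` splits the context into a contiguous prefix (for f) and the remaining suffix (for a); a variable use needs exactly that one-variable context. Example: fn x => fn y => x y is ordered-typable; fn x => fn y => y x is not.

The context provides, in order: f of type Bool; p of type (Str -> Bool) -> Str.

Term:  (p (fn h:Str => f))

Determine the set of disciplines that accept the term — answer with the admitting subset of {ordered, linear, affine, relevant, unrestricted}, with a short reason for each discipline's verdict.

admitted by: affine, unrestricted
variable uses: f=1; p=1; h [bound]=0
order of uses: p, f
typing: ✓ — Str
ordered ✗ (needs weakening: h unused)
linear ✗ (needs weakening: h unused)
affine ✓ (none of f, p, h used more than once)
relevant ✗ (needs weakening: h unused)
unrestricted ✓ (typability at Str is all that's needed)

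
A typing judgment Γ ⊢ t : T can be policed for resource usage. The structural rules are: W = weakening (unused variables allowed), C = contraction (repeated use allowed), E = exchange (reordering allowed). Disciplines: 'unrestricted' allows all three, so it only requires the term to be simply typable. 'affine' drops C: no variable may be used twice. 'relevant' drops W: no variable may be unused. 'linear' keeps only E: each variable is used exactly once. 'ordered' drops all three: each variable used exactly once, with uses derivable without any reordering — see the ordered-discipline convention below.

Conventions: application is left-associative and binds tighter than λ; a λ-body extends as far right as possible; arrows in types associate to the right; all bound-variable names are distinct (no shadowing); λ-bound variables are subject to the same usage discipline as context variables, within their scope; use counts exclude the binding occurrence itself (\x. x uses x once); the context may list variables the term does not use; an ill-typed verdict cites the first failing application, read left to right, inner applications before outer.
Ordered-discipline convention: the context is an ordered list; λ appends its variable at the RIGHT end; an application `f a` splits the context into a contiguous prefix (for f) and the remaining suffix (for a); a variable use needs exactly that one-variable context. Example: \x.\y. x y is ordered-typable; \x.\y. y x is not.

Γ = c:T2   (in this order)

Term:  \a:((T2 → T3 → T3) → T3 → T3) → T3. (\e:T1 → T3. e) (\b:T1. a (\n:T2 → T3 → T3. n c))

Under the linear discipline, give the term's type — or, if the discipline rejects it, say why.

not well-typed under linear — b never used (weakening)
variable uses: c=1, a (λ-bound)=1, e (λ-bound)=1, b (λ-bound)=0, n (λ-bound)=1
use order (left to right): e, a, n, c
typing: ✓ — (((T2 → T3 → T3) → T3 → T3) → T3) → T1 → T3
summary: ordered ✗ · linear ✗ · affine ✓ · relevant ✗ · unrestricted ✓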